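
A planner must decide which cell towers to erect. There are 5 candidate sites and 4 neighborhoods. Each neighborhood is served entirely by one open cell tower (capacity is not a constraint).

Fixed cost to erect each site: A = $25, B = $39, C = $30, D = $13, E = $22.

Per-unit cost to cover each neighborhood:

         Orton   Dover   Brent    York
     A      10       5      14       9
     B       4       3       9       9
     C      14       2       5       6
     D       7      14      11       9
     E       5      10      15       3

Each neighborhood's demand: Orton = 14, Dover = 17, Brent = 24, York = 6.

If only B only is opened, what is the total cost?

Total cost: 416

Each neighborhood is assigned to its cheapest site among the open ones.
{B}: Orton→B 4·14=56, Dover→B 3·17=51, Brent→B 9·24=216, York→B 9·6=54. Service 377; fixed 39; total 416.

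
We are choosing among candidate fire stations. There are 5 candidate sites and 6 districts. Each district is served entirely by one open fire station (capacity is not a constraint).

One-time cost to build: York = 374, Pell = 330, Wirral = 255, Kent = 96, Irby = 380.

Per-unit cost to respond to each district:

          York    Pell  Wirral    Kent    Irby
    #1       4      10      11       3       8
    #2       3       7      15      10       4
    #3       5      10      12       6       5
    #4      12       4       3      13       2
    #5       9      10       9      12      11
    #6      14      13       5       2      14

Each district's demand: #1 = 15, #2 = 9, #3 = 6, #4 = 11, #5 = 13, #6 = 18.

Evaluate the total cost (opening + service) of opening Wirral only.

Each district is assigned to its cheapest site among the open ones.
{Wirral}: #1→Wirral 11·15=165, #2→Wirral 15·9=135, #3→Wirral 12·6=72, #4→Wirral 3·11=33, #5→Wirral 9·13=117, #6→Wirral 5·18=90. Service 612; fixed 255; total 867.

Total cost: 867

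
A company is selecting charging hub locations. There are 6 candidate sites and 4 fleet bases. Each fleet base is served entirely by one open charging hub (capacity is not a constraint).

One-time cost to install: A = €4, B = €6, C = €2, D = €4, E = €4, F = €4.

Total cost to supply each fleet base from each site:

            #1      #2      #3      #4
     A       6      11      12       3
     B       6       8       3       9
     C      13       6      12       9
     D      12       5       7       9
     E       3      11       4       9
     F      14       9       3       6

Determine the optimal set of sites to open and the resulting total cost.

Open A, C and E; minimum total cost 26.

For any fixed open set, each fleet base goes to its cheapest open site; total = fixed + service.
{A, C, E}: #1→E 3, #2→C 6, #3→E 4, #4→A 3. Service 16; fixed 10; total 26.
{A, D, E}: service 15 + fixed 12 = 27
{A, C, F}: service 18 + fixed 10 = 28
{A, B, C, D, E, F}: #1→E 3, #2→D 5, #3→B 3, #4→A 3. Service 14; fixed 24; total 38.
No other subset beats 26.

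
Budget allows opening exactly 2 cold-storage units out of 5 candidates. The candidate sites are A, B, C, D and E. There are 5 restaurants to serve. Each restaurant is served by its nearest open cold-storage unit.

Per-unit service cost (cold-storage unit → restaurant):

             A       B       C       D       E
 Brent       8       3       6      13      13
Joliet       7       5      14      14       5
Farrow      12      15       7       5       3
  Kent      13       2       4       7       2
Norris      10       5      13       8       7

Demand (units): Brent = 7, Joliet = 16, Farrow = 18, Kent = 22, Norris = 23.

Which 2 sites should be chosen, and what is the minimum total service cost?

With exactly 2 open, each restaurant uses its cheapest among the chosen.
{B, E}: Brent→B 3·7=21, Joliet→B 5·16=80, Farrow→E 3·18=54, Kent→B 2·22=44, Norris→B 5·23=115. Service cost 314.
{B, D}: service cost 350
{C, E}: service cost 381
Among all 10 size-2 choices, {B, E} is lowest.

Choose B and E; total service cost 314.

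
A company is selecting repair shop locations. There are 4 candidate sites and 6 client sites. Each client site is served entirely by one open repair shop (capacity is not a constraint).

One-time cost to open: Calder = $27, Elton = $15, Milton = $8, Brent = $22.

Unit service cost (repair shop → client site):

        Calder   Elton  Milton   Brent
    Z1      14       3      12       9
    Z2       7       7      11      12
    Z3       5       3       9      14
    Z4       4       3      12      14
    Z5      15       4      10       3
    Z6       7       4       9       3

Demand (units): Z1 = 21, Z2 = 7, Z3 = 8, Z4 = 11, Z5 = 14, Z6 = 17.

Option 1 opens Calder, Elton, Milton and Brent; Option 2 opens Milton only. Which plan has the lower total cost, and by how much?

Option 1: {Calder, Elton, Milton, Brent}: Z1→Elton 3·21=63, Z2→Calder 7·7=49, Z3→Elton 3·8=24, Z4→Elton 3·11=33, Z5→Brent 3·14=42, Z6→Brent 3·17=51. Service 262; fixed 72; total 334.
Option 2: {Milton}: Z1→Milton 12·21=252, Z2→Milton 11·7=77, Z3→Milton 9·8=72, Z4→Milton 12·11=132, Z5→Milton 10·14=140, Z6→Milton 9·17=153. Service 826; fixed 8; total 834.
Difference: |334 − 834| = 500.

Option 1 is cheaper by 500.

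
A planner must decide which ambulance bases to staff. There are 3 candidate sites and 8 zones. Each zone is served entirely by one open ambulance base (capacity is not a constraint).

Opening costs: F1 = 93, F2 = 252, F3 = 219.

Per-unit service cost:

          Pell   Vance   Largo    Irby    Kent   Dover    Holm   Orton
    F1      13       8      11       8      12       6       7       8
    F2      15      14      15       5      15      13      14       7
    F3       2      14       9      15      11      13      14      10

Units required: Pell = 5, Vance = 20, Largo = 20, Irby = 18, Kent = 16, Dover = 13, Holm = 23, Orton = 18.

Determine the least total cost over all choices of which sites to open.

Minimum total cost: 1257

For any fixed open set, each zone goes to its cheapest open site; total = fixed + service.
{F1}: Pell→F1 13·5=65, Vance→F1 8·20=160, Largo→F1 11·20=220, Irby→F1 8·18=144, Kent→F1 12·16=192, Dover→F1 6·13=78, Holm→F1 7·23=161, Orton→F1 8·18=144. Service 1164; fixed 93; total 1257.
{F1, F3}: service 1053 + fixed 312 = 1365
{F1, F2}: service 1092 + fixed 345 = 1437
{F1, F2, F3}: Pell→F3 2·5=10, Vance→F1 8·20=160, Largo→F3 9·20=180, Irby→F2 5·18=90, Kent→F3 11·16=176, Dover→F1 6·13=78, Holm→F1 7·23=161, Orton→F2 7·18=126. Service 981; fixed 564; total 1545.
No other subset beats 1257.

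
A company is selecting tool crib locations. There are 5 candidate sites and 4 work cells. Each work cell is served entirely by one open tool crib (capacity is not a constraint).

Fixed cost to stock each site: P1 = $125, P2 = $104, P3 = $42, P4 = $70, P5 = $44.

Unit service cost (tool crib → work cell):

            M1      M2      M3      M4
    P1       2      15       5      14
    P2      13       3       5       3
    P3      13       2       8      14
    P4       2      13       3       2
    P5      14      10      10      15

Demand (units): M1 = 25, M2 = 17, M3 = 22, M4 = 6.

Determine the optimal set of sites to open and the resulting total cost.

Open P3 and P4; minimum total cost 274.

For any fixed open set, each work cell goes to its cheapest open site; total = fixed + service.
{P3, P4}: M1→P4 2·25=50, M2→P3 2·17=34, M3→P4 3·22=66, M4→P4 2·6=12. Service 162; fixed 112; total 274.
{P3, P4, P5}: service 162 + fixed 156 = 318
{P2, P4}: M1→P4 2·25=50, M2→P2 3·17=51, M3→P4 3·22=66, M4→P4 2·6=12. Service 179; fixed 174; total 353.
{P1, P2, P3, P4, P5}: service 162 + fixed 385 = 547
No other subset beats 274.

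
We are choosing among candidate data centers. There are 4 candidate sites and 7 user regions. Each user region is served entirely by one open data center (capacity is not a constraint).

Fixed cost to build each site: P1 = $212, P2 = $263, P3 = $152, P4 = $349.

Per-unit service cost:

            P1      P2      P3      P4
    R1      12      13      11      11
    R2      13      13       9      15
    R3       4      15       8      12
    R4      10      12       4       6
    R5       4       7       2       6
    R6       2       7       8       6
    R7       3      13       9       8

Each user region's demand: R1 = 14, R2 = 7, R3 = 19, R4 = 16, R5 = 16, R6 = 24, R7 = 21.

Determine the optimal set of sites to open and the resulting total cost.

For any fixed open set, each user region goes to its cheapest open site; total = fixed + service.
{P1, P3}: R1→P3 11·14=154, R2→P3 9·7=63, R3→P1 4·19=76, R4→P3 4·16=64, R5→P3 2·16=32, R6→P1 2·24=48, R7→P1 3·21=63. Service 500; fixed 364; total 864.
{P1}: service 670 + fixed 212 = 882
{P3}: R1→P3 11·14=154, R2→P3 9·7=63, R3→P3 8·19=152, R4→P3 4·16=64, R5→P3 2·16=32, R6→P3 8·24=192, R7→P3 9·21=189. Service 846; fixed 152; total 998.
{P1, P2, P3, P4}: service 500 + fixed 976 = 1476
(All 15 nonempty subsets were checked; P1 and P3 is lowest.)

Open P1 and P3; minimum total cost 864.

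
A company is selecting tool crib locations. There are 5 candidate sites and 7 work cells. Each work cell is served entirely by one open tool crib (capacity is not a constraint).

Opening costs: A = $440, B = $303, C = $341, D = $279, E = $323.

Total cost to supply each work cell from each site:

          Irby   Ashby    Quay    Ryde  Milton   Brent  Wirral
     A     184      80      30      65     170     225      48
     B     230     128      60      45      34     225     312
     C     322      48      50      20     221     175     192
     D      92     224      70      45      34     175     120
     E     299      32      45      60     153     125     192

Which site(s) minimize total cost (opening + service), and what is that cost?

Open D only; minimum total cost 1039.

For any fixed open set, each work cell goes to its cheapest open site; total = fixed + service.
{D}: Irby→D 92, Ashby→D 224, Quay→D 70, Ryde→D 45, Milton→D 34, Brent→D 175, Wirral→D 120. Service 760; fixed 279; total 1039.
{D, E}: service 493 + fixed 602 = 1095
{C, D}: service 539 + fixed 620 = 1159
{A, B, C, D, E}: service 381 + fixed 1686 = 2067
No other subset beats 1039.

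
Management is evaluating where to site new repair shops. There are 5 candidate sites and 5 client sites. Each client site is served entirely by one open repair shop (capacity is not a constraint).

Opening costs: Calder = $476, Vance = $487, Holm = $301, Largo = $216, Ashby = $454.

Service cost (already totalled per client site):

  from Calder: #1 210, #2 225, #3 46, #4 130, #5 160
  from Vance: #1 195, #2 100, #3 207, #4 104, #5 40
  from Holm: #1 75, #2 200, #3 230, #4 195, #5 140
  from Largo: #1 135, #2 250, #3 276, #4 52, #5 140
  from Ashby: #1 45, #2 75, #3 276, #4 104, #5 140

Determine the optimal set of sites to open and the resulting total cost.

Open Largo only; minimum total cost 1069.

For any fixed open set, each client site goes to its cheapest open site; total = fixed + service.
{Largo}: #1→Largo 135, #2→Largo 250, #3→Largo 276, #4→Largo 52, #5→Largo 140. Service 853; fixed 216; total 1069.
{Ashby}: service 640 + fixed 454 = 1094
{Vance}: #1→Vance 195, #2→Vance 100, #3→Vance 207, #4→Vance 104, #5→Vance 40. Service 646; fixed 487; total 1133.
{Calder, Vance, Holm, Largo, Ashby}: #1→Ashby 45, #2→Ashby 75, #3→Calder 46, #4→Largo 52, #5→Vance 40. Service 258; fixed 1934; total 2192.
No other subset beats 1069.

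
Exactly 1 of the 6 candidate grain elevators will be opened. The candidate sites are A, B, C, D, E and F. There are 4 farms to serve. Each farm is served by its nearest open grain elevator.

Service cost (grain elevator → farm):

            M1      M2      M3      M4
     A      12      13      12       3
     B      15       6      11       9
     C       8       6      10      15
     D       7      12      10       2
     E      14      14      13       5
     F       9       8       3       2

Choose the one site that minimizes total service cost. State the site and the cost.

With exactly 1 open, each farm uses its cheapest among the chosen.
{F}: M1→F 9, M2→F 8, M3→F 3, M4→F 2. Service cost 22.
{D}: service cost 31
{C}: service cost 39
Among all 6 size-1 choices, {F} is lowest.

Choose F only; total service cost 22.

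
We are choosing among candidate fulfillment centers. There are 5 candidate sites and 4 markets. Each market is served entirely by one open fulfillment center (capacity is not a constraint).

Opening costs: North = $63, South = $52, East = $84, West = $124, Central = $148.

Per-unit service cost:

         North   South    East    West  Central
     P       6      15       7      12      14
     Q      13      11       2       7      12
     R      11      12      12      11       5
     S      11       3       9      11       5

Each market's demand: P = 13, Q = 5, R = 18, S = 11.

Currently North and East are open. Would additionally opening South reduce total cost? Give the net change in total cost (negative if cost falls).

Current service cost with {North, East}: 385.
Adding South: each market re-picks its cheapest; new service cost 319, saving 66.
Extra fixed cost: 52. Net change = 52 − 66 = -14.
(Totals: 532 → 518.)

Yes — net change −14 (cost falls by 14).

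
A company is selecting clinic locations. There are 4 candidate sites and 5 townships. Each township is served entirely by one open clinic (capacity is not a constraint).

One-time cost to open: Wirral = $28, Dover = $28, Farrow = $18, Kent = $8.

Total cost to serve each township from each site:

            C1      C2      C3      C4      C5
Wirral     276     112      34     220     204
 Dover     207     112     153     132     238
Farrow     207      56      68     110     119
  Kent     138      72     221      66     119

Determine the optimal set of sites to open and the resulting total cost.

For any fixed open set, each township goes to its cheapest open site; total = fixed + service.
{Wirral, Kent}: C1→Kent 138, C2→Kent 72, C3→Wirral 34, C4→Kent 66, C5→Kent 119. Service 429; fixed 36; total 465.
{Wirral, Farrow, Kent}: C1→Kent 138, C2→Farrow 56, C3→Wirral 34, C4→Kent 66, C5→Farrow 119. Service 413; fixed 54; total 467.
{Farrow, Kent}: service 447 + fixed 26 = 473
{Wirral, Dover, Farrow, Kent}: C1→Kent 138, C2→Farrow 56, C3→Wirral 34, C4→Kent 66, C5→Farrow 119. Service 413; fixed 82; total 495.
(All 15 nonempty subsets were checked; Wirral and Kent is lowest.)

Open Wirral and Kent; minimum total cost 465.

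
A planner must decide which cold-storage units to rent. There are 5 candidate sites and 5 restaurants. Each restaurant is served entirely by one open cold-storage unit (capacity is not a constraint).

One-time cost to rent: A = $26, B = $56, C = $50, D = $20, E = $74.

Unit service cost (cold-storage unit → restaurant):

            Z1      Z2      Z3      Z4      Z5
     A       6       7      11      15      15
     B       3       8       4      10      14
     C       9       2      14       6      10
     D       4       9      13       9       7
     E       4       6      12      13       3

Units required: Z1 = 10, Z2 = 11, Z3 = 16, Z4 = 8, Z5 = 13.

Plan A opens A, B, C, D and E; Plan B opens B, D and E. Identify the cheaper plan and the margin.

Plan A: {A, B, C, D, E}: Z1→B 3·10=30, Z2→C 2·11=22, Z3→B 4·16=64, Z4→C 6·8=48, Z5→E 3·13=39. Service 203; fixed 226; total 429.
Plan B: {B, D, E}: Z1→B 3·10=30, Z2→E 6·11=66, Z3→B 4·16=64, Z4→D 9·8=72, Z5→E 3·13=39. Service 271; fixed 150; total 421.
Difference: |429 − 421| = 8.

Plan B is cheaper by 8.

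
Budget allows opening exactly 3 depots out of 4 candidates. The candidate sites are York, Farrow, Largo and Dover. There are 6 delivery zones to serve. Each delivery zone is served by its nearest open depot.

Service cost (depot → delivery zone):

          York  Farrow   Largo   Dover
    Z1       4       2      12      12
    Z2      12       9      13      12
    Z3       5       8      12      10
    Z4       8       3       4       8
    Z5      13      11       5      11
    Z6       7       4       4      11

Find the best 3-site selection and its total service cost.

Choose York, Farrow and Largo; total service cost 28.

With exactly 3 open, each delivery zone uses its cheapest among the chosen.
{York, Farrow, Largo}: Z1→Farrow 2, Z2→Farrow 9, Z3→York 5, Z4→Farrow 3, Z5→Largo 5, Z6→Farrow 4. Service cost 28.
{Farrow, Largo, Dover}: service cost 31
{York, Farrow, Dover}: service cost 34
Among all 4 size-3 choices, {York, Farrow, Largo} is lowest.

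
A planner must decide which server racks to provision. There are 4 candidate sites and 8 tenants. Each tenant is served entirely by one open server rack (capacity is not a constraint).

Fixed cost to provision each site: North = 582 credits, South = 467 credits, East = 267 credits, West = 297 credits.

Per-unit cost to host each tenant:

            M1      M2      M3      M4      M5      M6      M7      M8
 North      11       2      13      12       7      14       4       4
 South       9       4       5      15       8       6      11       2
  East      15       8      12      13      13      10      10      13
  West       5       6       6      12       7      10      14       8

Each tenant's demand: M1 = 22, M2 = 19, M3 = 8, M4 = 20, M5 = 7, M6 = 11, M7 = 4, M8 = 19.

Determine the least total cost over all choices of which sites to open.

Minimum total cost: 1176

For any fixed open set, each tenant goes to its cheapest open site; total = fixed + service.
{West}: M1→West 5·22=110, M2→West 6·19=114, M3→West 6·8=48, M4→West 12·20=240, M5→West 7·7=49, M6→West 10·11=110, M7→West 14·4=56, M8→West 8·19=152. Service 879; fixed 297; total 1176.
{South}: M1→South 9·22=198, M2→South 4·19=76, M3→South 5·8=40, M4→South 15·20=300, M5→South 8·7=56, M6→South 6·11=66, M7→South 11·4=44, M8→South 2·19=38. Service 818; fixed 467; total 1285.
{South, West}: service 663 + fixed 764 = 1427
{North, South, East, West}: M1→West 5·22=110, M2→North 2·19=38, M3→South 5·8=40, M4→North 12·20=240, M5→North 7·7=49, M6→South 6·11=66, M7→North 4·4=16, M8→South 2·19=38. Service 597; fixed 1613; total 2210.
No other subset beats 1176.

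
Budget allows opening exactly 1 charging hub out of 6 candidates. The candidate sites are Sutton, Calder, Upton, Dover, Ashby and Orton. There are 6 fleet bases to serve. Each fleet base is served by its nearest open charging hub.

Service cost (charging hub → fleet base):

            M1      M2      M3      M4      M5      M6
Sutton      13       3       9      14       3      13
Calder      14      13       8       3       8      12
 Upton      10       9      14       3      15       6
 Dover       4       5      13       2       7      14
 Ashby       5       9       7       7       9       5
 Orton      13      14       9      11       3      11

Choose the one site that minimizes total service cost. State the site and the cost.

With exactly 1 open, each fleet base uses its cheapest among the chosen.
{Ashby}: M1→Ashby 5, M2→Ashby 9, M3→Ashby 7, M4→Ashby 7, M5→Ashby 9, M6→Ashby 5. Service cost 42.
{Dover}: service cost 45
{Sutton}: service cost 55
Among all 6 size-1 choices, {Ashby} is lowest.

Choose Ashby only; total service cost 42.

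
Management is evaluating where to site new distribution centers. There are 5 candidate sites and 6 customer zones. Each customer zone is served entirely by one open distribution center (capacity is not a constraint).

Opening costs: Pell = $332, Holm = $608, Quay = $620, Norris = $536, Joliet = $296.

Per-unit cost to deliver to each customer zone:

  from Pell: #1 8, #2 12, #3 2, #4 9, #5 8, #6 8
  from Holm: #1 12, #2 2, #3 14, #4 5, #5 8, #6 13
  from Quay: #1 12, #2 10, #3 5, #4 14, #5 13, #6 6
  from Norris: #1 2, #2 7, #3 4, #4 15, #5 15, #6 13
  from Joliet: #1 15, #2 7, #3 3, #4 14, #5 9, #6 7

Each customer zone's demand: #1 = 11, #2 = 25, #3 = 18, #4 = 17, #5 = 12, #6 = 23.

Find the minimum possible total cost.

For any fixed open set, each customer zone goes to its cheapest open site; total = fixed + service.
{Pell}: #1→Pell 8·11=88, #2→Pell 12·25=300, #3→Pell 2·18=36, #4→Pell 9·17=153, #5→Pell 8·12=96, #6→Pell 8·23=184. Service 857; fixed 332; total 1189.
{Joliet}: service 901 + fixed 296 = 1197
{Pell, Joliet}: #1→Pell 8·11=88, #2→Joliet 7·25=175, #3→Pell 2·18=36, #4→Pell 9·17=153, #5→Pell 8·12=96, #6→Joliet 7·23=161. Service 709; fixed 628; total 1337.
{Pell, Holm, Quay, Norris, Joliet}: #1→Norris 2·11=22, #2→Holm 2·25=50, #3→Pell 2·18=36, #4→Holm 5·17=85, #5→Pell 8·12=96, #6→Quay 6·23=138. Service 427; fixed 2392; total 2819.
No other subset beats 1189.

Minimum total cost: 1189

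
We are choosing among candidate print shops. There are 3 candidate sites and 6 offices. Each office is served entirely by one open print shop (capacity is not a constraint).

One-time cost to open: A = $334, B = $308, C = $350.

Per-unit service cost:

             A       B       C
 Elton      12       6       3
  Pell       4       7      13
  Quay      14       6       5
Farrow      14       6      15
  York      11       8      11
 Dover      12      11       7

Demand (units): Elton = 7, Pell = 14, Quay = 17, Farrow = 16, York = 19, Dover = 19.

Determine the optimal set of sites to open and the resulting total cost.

For any fixed open set, each office goes to its cheapest open site; total = fixed + service.
{B}: Elton→B 6·7=42, Pell→B 7·14=98, Quay→B 6·17=102, Farrow→B 6·16=96, York→B 8·19=152, Dover→B 11·19=209. Service 699; fixed 308; total 1007.
{C}: Elton→C 3·7=21, Pell→C 13·14=182, Quay→C 5·17=85, Farrow→C 15·16=240, York→C 11·19=209, Dover→C 7·19=133. Service 870; fixed 350; total 1220.
{B, C}: Elton→C 3·7=21, Pell→B 7·14=98, Quay→C 5·17=85, Farrow→B 6·16=96, York→B 8·19=152, Dover→C 7·19=133. Service 585; fixed 658; total 1243.
{A, B, C}: service 543 + fixed 992 = 1535
No other subset beats 1007.

Open B only; minimum total cost 1007.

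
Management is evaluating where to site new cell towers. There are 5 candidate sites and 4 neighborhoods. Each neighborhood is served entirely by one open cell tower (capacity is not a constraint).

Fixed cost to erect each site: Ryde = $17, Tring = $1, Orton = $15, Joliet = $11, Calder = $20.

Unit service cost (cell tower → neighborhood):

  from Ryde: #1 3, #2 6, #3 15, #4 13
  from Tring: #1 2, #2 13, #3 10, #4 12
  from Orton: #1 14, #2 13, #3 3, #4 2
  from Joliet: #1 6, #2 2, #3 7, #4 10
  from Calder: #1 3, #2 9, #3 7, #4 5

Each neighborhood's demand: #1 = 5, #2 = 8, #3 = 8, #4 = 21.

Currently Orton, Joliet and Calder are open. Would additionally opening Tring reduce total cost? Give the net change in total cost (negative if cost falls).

Yes — net change −4 (cost falls by 4).

Current service cost with {Orton, Joliet, Calder}: 97.
Adding Tring: each neighborhood re-picks its cheapest; new service cost 92, saving 5.
Extra fixed cost: 1. Net change = 1 − 5 = -4.
(Totals: 143 → 139.)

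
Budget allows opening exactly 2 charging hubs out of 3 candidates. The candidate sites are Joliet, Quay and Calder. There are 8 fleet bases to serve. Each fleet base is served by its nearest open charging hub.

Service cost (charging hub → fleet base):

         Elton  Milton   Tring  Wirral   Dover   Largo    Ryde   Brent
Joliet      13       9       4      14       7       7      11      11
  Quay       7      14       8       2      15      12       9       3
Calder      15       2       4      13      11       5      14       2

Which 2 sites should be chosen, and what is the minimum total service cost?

Choose Quay and Calder; total service cost 42.

With exactly 2 open, each fleet base uses its cheapest among the chosen.
{Quay, Calder}: Elton→Quay 7, Milton→Calder 2, Tring→Calder 4, Wirral→Quay 2, Dover→Calder 11, Largo→Calder 5, Ryde→Quay 9, Brent→Calder 2. Service cost 42.
{Joliet, Quay}: service cost 48
{Joliet, Calder}: service cost 57
Among all 3 size-2 choices, {Quay, Calder} is lowest.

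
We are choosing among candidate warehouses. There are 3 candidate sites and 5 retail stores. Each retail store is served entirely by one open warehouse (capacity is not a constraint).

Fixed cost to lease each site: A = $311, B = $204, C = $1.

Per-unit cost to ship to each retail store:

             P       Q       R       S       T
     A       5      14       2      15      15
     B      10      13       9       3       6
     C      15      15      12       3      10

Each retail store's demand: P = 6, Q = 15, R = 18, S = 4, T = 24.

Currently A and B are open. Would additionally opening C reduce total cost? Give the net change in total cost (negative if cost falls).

No — net change +1 (cost rises by 1).

Current service cost with {A, B}: 417.
Adding C: each retail store re-picks its cheapest; new service cost 417, saving 0.
Extra fixed cost: 1. Net change = 1 − 0 = 1.
(Totals: 932 → 933.)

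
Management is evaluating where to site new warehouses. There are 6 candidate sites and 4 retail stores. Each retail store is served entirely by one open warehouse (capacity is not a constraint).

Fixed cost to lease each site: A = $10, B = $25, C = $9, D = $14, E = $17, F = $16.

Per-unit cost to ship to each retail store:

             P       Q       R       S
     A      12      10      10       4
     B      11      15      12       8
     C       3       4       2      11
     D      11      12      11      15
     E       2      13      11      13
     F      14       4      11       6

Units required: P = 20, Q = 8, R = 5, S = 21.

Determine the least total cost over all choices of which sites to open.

Minimum total cost: 202

For any fixed open set, each retail store goes to its cheapest open site; total = fixed + service.
{A, C, E}: P→E 2·20=40, Q→C 4·8=32, R→C 2·5=10, S→A 4·21=84. Service 166; fixed 36; total 202.
{A, C}: service 186 + fixed 19 = 205
{A, C, D, E}: service 166 + fixed 50 = 216
{A, B, C, D, E, F}: service 166 + fixed 91 = 257
No other subset beats 202.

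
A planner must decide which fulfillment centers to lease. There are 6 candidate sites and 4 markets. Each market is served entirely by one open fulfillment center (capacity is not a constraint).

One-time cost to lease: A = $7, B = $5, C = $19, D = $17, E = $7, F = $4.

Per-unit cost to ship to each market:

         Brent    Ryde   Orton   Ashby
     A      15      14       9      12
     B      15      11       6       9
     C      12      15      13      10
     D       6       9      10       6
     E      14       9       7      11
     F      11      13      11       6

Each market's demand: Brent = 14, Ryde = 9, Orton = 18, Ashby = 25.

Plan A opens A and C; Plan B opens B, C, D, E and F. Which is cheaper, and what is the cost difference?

Plan B is cheaper by 257.

Plan A: {A, C}: Brent→C 12·14=168, Ryde→A 14·9=126, Orton→A 9·18=162, Ashby→C 10·25=250. Service 706; fixed 26; total 732.
Plan B: {B, C, D, E, F}: Brent→D 6·14=84, Ryde→D 9·9=81, Orton→B 6·18=108, Ashby→D 6·25=150. Service 423; fixed 52; total 475.
Difference: |732 − 475| = 257.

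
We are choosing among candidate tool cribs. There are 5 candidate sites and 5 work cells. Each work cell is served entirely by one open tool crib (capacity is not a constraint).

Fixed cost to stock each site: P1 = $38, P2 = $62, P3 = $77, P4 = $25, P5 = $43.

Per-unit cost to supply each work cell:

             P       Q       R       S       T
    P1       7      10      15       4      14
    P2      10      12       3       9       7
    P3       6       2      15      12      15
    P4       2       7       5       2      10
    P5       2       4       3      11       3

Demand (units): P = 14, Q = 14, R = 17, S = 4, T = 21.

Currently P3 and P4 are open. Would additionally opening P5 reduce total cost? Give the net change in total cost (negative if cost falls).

Yes — net change −138 (cost falls by 138).

Current service cost with {P3, P4}: 359.
Adding P5: each work cell re-picks its cheapest; new service cost 178, saving 181.
Extra fixed cost: 43. Net change = 43 − 181 = -138.
(Totals: 461 → 323.)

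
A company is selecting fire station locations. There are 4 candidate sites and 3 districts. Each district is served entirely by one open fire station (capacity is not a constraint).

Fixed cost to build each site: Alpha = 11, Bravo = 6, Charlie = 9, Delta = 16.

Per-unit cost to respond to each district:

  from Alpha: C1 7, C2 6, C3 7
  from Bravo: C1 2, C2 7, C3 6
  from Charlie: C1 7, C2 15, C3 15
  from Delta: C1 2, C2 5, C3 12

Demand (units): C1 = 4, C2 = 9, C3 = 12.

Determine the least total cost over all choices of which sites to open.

For any fixed open set, each district goes to its cheapest open site; total = fixed + service.
{Bravo, Delta}: C1→Bravo 2·4=8, C2→Delta 5·9=45, C3→Bravo 6·12=72. Service 125; fixed 22; total 147.
{Bravo}: C1→Bravo 2·4=8, C2→Bravo 7·9=63, C3→Bravo 6·12=72. Service 143; fixed 6; total 149.
{Alpha, Bravo}: C1→Bravo 2·4=8, C2→Alpha 6·9=54, C3→Bravo 6·12=72. Service 134; fixed 17; total 151.
{Alpha, Bravo, Charlie, Delta}: C1→Bravo 2·4=8, C2→Delta 5·9=45, C3→Bravo 6·12=72. Service 125; fixed 42; total 167.
No other subset beats 147.

Minimum total cost: 147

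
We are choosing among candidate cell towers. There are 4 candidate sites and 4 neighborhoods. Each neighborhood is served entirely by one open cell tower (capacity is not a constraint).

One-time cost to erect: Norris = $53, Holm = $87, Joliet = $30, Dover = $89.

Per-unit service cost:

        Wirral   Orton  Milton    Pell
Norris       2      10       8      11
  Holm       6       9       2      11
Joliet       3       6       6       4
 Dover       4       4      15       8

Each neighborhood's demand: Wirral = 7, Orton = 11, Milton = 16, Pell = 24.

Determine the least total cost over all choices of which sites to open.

For any fixed open set, each neighborhood goes to its cheapest open site; total = fixed + service.
{Joliet}: Wirral→Joliet 3·7=21, Orton→Joliet 6·11=66, Milton→Joliet 6·16=96, Pell→Joliet 4·24=96. Service 279; fixed 30; total 309.
{Holm, Joliet}: service 215 + fixed 117 = 332
{Norris, Joliet}: Wirral→Norris 2·7=14, Orton→Joliet 6·11=66, Milton→Joliet 6·16=96, Pell→Joliet 4·24=96. Service 272; fixed 83; total 355.
{Norris, Holm, Joliet, Dover}: Wirral→Norris 2·7=14, Orton→Dover 4·11=44, Milton→Holm 2·16=32, Pell→Joliet 4·24=96. Service 186; fixed 259; total 445.
(All 15 nonempty subsets were checked; Joliet only is lowest.)

Minimum total cost: 309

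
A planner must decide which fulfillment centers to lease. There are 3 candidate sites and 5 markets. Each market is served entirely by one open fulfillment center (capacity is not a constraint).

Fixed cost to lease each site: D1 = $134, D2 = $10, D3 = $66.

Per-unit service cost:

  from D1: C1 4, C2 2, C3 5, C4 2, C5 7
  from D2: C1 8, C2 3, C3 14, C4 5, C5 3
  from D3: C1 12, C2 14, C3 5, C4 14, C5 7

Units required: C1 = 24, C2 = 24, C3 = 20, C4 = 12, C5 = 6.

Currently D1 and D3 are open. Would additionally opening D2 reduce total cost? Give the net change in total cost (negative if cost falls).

Yes — net change −14 (cost falls by 14).

Current service cost with {D1, D3}: 310.
Adding D2: each market re-picks its cheapest; new service cost 286, saving 24.
Extra fixed cost: 10. Net change = 10 − 24 = -14.
(Totals: 510 → 496.)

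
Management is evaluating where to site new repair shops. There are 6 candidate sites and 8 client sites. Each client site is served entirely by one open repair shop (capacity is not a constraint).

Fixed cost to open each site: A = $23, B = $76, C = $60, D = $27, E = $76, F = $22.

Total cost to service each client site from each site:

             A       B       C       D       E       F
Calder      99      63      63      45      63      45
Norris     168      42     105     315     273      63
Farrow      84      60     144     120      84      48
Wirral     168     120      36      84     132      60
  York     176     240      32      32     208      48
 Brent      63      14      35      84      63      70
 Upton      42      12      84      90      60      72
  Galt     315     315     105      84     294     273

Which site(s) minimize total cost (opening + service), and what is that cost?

For any fixed open set, each client site goes to its cheapest open site; total = fixed + service.
{B, D, F}: Calder→D 45, Norris→B 42, Farrow→F 48, Wirral→F 60, York→D 32, Brent→B 14, Upton→B 12, Galt→D 84. Service 337; fixed 125; total 462.
{B, D}: service 373 + fixed 103 = 476
{A, B, D, F}: service 337 + fixed 148 = 485
{A, B, C, D, E, F}: Calder→D 45, Norris→B 42, Farrow→F 48, Wirral→C 36, York→C 32, Brent→B 14, Upton→B 12, Galt→D 84. Service 313; fixed 284; total 597.
No other subset beats 462.

Open B, D and F; minimum total cost 462.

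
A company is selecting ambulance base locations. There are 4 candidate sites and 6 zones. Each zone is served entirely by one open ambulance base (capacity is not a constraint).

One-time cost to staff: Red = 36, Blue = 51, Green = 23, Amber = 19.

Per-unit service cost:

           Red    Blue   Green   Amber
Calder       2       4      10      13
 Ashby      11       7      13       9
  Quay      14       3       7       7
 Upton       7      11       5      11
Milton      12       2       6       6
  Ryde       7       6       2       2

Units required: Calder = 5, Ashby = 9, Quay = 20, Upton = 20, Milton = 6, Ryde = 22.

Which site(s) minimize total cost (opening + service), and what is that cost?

For any fixed open set, each zone goes to its cheapest open site; total = fixed + service.
{Blue, Green}: Calder→Blue 4·5=20, Ashby→Blue 7·9=63, Quay→Blue 3·20=60, Upton→Green 5·20=100, Milton→Blue 2·6=12, Ryde→Green 2·22=44. Service 299; fixed 74; total 373.
{Blue, Green, Amber}: Calder→Blue 4·5=20, Ashby→Blue 7·9=63, Quay→Blue 3·20=60, Upton→Green 5·20=100, Milton→Blue 2·6=12, Ryde→Green 2·22=44. Service 299; fixed 93; total 392.
{Red, Blue, Green}: service 289 + fixed 110 = 399
{Red, Blue, Green, Amber}: Calder→Red 2·5=10, Ashby→Blue 7·9=63, Quay→Blue 3·20=60, Upton→Green 5·20=100, Milton→Blue 2·6=12, Ryde→Green 2·22=44. Service 289; fixed 129; total 418.
No other subset beats 373.

Open Blue and Green; minimum total cost 373.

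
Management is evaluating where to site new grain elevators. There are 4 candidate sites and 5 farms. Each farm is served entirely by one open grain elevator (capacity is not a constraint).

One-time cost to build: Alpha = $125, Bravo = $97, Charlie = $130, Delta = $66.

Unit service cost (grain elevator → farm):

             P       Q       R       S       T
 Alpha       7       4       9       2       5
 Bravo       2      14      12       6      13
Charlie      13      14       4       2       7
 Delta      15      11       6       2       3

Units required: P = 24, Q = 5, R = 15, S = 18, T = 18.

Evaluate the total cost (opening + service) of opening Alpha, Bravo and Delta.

Total cost: 536

Each farm is assigned to its cheapest site among the open ones.
{Alpha, Bravo, Delta}: P→Bravo 2·24=48, Q→Alpha 4·5=20, R→Delta 6·15=90, S→Alpha 2·18=36, T→Delta 3·18=54. Service 248; fixed 288; total 536.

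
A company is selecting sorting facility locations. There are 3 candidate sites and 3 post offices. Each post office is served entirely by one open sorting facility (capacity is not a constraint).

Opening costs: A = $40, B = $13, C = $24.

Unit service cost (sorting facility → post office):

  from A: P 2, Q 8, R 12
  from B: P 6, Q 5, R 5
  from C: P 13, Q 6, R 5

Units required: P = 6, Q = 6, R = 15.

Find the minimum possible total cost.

Minimum total cost: 154

For any fixed open set, each post office goes to its cheapest open site; total = fixed + service.
{B}: P→B 6·6=36, Q→B 5·6=30, R→B 5·15=75. Service 141; fixed 13; total 154.
{A, B}: service 117 + fixed 53 = 170
{B, C}: service 141 + fixed 37 = 178
{A, B, C}: service 117 + fixed 77 = 194
(All 7 nonempty subsets were checked; B only is lowest.)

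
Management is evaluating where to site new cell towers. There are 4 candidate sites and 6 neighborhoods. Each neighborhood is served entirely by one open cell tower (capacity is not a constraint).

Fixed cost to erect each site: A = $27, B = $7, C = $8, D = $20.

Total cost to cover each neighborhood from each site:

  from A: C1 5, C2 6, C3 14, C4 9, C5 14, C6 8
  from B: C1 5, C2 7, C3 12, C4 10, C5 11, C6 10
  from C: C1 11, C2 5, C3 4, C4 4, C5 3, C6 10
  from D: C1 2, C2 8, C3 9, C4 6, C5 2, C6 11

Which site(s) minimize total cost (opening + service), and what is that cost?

For any fixed open set, each neighborhood goes to its cheapest open site; total = fixed + service.
{C}: C1→C 11, C2→C 5, C3→C 4, C4→C 4, C5→C 3, C6→C 10. Service 37; fixed 8; total 45.
{B, C}: service 31 + fixed 15 = 46
{C, D}: service 27 + fixed 28 = 55
{A, B, C, D}: service 25 + fixed 62 = 87
(All 15 nonempty subsets were checked; C only is lowest.)

Open C only; minimum total cost 45.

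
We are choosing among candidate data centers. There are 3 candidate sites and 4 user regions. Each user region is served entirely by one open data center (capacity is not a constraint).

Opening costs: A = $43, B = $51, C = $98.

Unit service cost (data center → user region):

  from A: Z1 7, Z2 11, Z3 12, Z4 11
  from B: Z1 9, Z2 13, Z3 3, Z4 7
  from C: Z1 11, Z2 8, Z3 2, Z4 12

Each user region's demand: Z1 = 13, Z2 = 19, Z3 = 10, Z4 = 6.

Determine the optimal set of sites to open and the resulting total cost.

Open A and B; minimum total cost 466.

For any fixed open set, each user region goes to its cheapest open site; total = fixed + service.
{A, B}: Z1→A 7·13=91, Z2→A 11·19=209, Z3→B 3·10=30, Z4→B 7·6=42. Service 372; fixed 94; total 466.
{A, C}: Z1→A 7·13=91, Z2→C 8·19=152, Z3→C 2·10=20, Z4→A 11·6=66. Service 329; fixed 141; total 470.
{B, C}: service 331 + fixed 149 = 480
{A, B, C}: Z1→A 7·13=91, Z2→C 8·19=152, Z3→C 2·10=20, Z4→B 7·6=42. Service 305; fixed 192; total 497.
(All 7 nonempty subsets were checked; A and B is lowest.)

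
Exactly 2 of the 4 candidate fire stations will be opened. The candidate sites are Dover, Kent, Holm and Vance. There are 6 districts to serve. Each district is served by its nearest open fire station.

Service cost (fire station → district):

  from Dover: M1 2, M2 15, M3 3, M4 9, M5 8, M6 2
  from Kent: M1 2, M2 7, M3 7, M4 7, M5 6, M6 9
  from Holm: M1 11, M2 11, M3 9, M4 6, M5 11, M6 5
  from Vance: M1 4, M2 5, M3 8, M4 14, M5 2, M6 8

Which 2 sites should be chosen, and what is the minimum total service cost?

With exactly 2 open, each district uses its cheapest among the chosen.
{Dover, Vance}: M1→Dover 2, M2→Vance 5, M3→Dover 3, M4→Dover 9, M5→Vance 2, M6→Dover 2. Service cost 23.
{Dover, Kent}: service cost 27
{Holm, Vance}: service cost 30
Among all 6 size-2 choices, {Dover, Vance} is lowest.

Choose Dover and Vance; total service cost 23.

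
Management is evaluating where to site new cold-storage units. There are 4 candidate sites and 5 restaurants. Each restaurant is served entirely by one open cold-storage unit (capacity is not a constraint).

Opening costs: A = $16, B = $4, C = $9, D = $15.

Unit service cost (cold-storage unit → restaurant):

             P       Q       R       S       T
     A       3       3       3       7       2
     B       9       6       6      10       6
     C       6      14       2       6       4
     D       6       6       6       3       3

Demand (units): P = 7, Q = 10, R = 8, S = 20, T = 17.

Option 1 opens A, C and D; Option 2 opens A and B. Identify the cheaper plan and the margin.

Option 1 is cheaper by 68.

Option 1: {A, C, D}: P→A 3·7=21, Q→A 3·10=30, R→C 2·8=16, S→D 3·20=60, T→A 2·17=34. Service 161; fixed 40; total 201.
Option 2: {A, B}: P→A 3·7=21, Q→A 3·10=30, R→A 3·8=24, S→A 7·20=140, T→A 2·17=34. Service 249; fixed 20; total 269.
Difference: |201 − 269| = 68.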